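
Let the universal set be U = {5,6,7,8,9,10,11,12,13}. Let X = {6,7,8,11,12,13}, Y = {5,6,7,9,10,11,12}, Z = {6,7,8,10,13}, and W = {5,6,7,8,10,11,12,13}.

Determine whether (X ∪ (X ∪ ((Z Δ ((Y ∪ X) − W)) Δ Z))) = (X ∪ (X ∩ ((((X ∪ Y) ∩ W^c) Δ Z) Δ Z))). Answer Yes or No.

Y ∪ X = {5,6,7,8,9,10,11,12,13}
(Y ∪ X) − W = {9}
Z Δ ((Y ∪ X) − W) = {6,7,8,9,10,13}
(Z Δ ((Y ∪ X) − W)) Δ Z = {9}
X ∪ ((Z Δ ((Y ∪ X) − W)) Δ Z) = {6,7,8,9,11,12,13}
X ∪ (X ∪ ((Z Δ ((Y ∪ X) − W)) Δ Z)) = {6,7,8,9,11,12,13}
X ∪ Y = {5,6,7,8,9,10,11,12,13}
W^c = {9}
(X ∪ Y) ∩ W^c = {9}
((X ∪ Y) ∩ W^c) Δ Z = {6,7,8,9,10,13}
(((X ∪ Y) ∩ W^c) Δ Z) Δ Z = {9}
X ∩ ((((X ∪ Y) ∩ W^c) Δ Z) Δ Z) = {}
X ∪ (X ∩ ((((X ∪ Y) ∩ W^c) Δ Z) Δ Z)) = {6,7,8,11,12,13}
9 ∈ X ∪ (X ∪ ((Z Δ ((Y ∪ X) − W)) Δ Z)) but 9 ∉ X ∪ (X ∩ ((((X ∪ Y) ∩ W^c) Δ Z) Δ Z)), so they differ.

No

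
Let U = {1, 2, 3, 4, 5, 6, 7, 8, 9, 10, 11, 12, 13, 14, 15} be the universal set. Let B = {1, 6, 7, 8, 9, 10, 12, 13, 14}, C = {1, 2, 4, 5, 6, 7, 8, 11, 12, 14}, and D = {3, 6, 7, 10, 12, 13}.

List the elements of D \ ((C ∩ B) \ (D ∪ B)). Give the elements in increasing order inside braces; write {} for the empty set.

C ∩ B = {1, 6, 7, 8, 12, 14}
D ∪ B = {1, 3, 6, 7, 8, 9, 10, 12, 13, 14}
(C ∩ B) \ (D ∪ B) = {}
D \ ((C ∩ B) \ (D ∪ B)) = {3, 6, 7, 10, 12, 13}

{3, 6, 7, 10, 12, 13}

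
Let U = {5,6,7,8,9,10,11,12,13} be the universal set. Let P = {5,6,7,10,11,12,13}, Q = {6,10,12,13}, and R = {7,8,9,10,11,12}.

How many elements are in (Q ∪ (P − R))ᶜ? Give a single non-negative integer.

P − R = {5,6,13}
Q ∪ (P − R) = {5,6,10,12,13}
(Q ∪ (P − R))ᶜ = {7,8,9,11}
|(Q ∪ (P − R))ᶜ| = 4

4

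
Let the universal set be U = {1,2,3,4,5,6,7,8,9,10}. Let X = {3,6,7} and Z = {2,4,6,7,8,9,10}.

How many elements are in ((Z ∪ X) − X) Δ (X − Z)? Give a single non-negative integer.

Z ∪ X = {2,3,4,6,7,8,9,10}
(Z ∪ X) − X = {2,4,8,9,10}
X − Z = {3}
((Z ∪ X) − X) Δ (X − Z) = {2,3,4,8,9,10}
|((Z ∪ X) − X) Δ (X − Z)| = 6

6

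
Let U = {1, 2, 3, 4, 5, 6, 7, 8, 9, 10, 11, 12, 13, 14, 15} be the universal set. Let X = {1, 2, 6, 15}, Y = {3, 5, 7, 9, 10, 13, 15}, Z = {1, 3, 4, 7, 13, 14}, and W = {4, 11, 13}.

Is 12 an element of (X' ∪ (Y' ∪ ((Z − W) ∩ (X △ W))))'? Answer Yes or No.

12 ∉ X, so 12 ∈ X'
12 ∉ Y, so 12 ∈ Y'
12 ∉ Z and 12 ∉ W, so 12 ∉ Z − W
12 ∉ X and 12 ∉ W, so 12 ∉ X △ W
12 ∉ (Z − W) and 12 ∉ (X △ W), so 12 ∉ (Z − W) ∩ (X △ W)
12 ∈ Y' and 12 ∉ ((Z − W) ∩ (X △ W)), so 12 ∈ Y' ∪ ((Z − W) ∩ (X △ W))
12 ∈ X' and 12 ∈ (Y' ∪ ((Z − W) ∩ (X △ W))), so 12 ∈ X' ∪ (Y' ∪ ((Z − W) ∩ (X △ W)))
12 ∉ (X' ∪ (Y' ∪ ((Z − W) ∩ (X △ W))))' since 12 ∈ (X' ∪ (Y' ∪ ((Z − W) ∩ (X △ W))))

No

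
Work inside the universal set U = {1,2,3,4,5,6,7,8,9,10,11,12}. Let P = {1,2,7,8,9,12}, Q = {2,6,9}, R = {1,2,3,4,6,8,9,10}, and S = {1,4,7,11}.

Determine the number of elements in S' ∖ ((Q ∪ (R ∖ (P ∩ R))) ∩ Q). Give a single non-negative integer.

S' = {2,3,5,6,8,9,10,12}
P ∩ R = {1,2,8,9}
R ∖ (P ∩ R) = {3,4,6,10}
Q ∪ (R ∖ (P ∩ R)) = {2,3,4,6,9,10}
(Q ∪ (R ∖ (P ∩ R))) ∩ Q = {2,6,9}
S' ∖ ((Q ∪ (R ∖ (P ∩ R))) ∩ Q) = {3,5,8,10,12}
|S' ∖ ((Q ∪ (R ∖ (P ∩ R))) ∩ Q)| = 5

5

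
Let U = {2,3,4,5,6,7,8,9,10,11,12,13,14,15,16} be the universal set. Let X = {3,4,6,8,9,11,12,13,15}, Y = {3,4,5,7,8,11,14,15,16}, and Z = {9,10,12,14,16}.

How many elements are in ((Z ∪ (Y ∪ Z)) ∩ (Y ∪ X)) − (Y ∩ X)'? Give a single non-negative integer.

5

Y ∪ Z = {3,4,5,7,8,9,10,11,12,14,15,16}
Z ∪ (Y ∪ Z) = {3,4,5,7,8,9,10,11,12,14,15,16}
Y ∪ X = {3,4,5,6,7,8,9,11,12,13,14,15,16}
(Z ∪ (Y ∪ Z)) ∩ (Y ∪ X) = {3,4,5,7,8,9,11,12,14,15,16}
Y ∩ X = {3,4,8,11,15}
(Y ∩ X)' = {2,5,6,7,9,10,12,13,14,16}
((Z ∪ (Y ∪ Z)) ∩ (Y ∪ X)) − (Y ∩ X)' = {3,4,8,11,15}
|((Z ∪ (Y ∪ Z)) ∩ (Y ∪ X)) − (Y ∩ X)'| = 5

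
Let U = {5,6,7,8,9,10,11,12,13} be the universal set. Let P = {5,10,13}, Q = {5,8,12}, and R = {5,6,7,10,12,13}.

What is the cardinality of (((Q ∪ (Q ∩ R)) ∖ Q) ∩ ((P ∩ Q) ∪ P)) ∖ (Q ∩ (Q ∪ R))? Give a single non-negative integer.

Q ∩ R = {5,12}
Q ∪ (Q ∩ R) = {5,8,12}
(Q ∪ (Q ∩ R)) ∖ Q = {}
P ∩ Q = {5}
(P ∩ Q) ∪ P = {5,10,13}
((Q ∪ (Q ∩ R)) ∖ Q) ∩ ((P ∩ Q) ∪ P) = {}
Q ∪ R = {5,6,7,8,10,12,13}
Q ∩ (Q ∪ R) = {5,8,12}
(((Q ∪ (Q ∩ R)) ∖ Q) ∩ ((P ∩ Q) ∪ P)) ∖ (Q ∩ (Q ∪ R)) = {}
|(((Q ∪ (Q ∩ R)) ∖ Q) ∩ ((P ∩ Q) ∪ P)) ∖ (Q ∩ (Q ∪ R))| = 0

0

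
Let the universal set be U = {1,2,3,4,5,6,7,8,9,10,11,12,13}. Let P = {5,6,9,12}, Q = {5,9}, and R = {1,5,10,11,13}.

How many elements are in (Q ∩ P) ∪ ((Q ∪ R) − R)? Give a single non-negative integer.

2

Q ∩ P = {5,9}
Q ∪ R = {1,5,9,10,11,13}
(Q ∪ R) − R = {9}
(Q ∩ P) ∪ ((Q ∪ R) − R) = {5,9}
|(Q ∩ P) ∪ ((Q ∪ R) − R)| = 2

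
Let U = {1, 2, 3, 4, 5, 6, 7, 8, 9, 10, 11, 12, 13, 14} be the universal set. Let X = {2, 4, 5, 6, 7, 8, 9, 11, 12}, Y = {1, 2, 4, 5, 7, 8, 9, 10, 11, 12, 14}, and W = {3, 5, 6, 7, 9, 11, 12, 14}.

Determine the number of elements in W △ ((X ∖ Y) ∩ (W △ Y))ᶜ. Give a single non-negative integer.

7

X ∖ Y = {6}
W △ Y = {1, 2, 3, 4, 6, 8, 10}
(X ∖ Y) ∩ (W △ Y) = {6}
((X ∖ Y) ∩ (W △ Y))ᶜ = {1, 2, 3, 4, 5, 7, 8, 9, 10, 11, 12, 13, 14}
W △ ((X ∖ Y) ∩ (W △ Y))ᶜ = {1, 2, 4, 6, 8, 10, 13}
|W △ ((X ∖ Y) ∩ (W △ Y))ᶜ| = 7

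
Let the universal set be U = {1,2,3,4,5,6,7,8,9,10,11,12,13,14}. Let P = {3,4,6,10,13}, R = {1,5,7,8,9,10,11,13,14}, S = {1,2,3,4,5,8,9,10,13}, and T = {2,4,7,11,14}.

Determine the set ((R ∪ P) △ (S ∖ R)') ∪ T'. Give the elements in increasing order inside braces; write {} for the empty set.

R ∪ P = {1,3,4,5,6,7,8,9,10,11,13,14}
S ∖ R = {2,3,4}
(S ∖ R)' = {1,5,6,7,8,9,10,11,12,13,14}
(R ∪ P) △ (S ∖ R)' = {3,4,12}
T' = {1,3,5,6,8,9,10,12,13}
((R ∪ P) △ (S ∖ R)') ∪ T' = {1,3,4,5,6,8,9,10,12,13}

{1,3,4,5,6,8,9,10,12,13}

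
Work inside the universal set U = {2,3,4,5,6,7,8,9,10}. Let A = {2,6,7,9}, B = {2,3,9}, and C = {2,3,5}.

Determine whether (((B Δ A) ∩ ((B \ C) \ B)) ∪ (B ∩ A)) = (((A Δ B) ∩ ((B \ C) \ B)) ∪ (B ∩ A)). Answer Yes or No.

B Δ A = {3,6,7}
B \ C = {9}
(B \ C) \ B = {}
(B Δ A) ∩ ((B \ C) \ B) = {}
B ∩ A = {2,9}
((B Δ A) ∩ ((B \ C) \ B)) ∪ (B ∩ A) = {2,9}
A Δ B = {3,6,7}
(A Δ B) ∩ ((B \ C) \ B) = {}
((A Δ B) ∩ ((B \ C) \ B)) ∪ (B ∩ A) = {2,9}
Both equal {2,9}, so ((B Δ A) ∩ ((B \ C) \ B)) ∪ (B ∩ A) = ((A Δ B) ∩ ((B \ C) \ B)) ∪ (B ∩ A).

Yes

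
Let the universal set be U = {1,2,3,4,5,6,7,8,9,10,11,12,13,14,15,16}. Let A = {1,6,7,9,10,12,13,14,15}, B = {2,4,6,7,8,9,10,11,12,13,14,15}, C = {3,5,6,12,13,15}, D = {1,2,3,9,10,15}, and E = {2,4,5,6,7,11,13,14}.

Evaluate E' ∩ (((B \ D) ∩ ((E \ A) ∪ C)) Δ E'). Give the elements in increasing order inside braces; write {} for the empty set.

E' = {1,3,8,9,10,12,15,16}
B \ D = {4,6,7,8,11,12,13,14}
E \ A = {2,4,5,11}
(E \ A) ∪ C = {2,3,4,5,6,11,12,13,15}
(B \ D) ∩ ((E \ A) ∪ C) = {4,6,11,12,13}
((B \ D) ∩ ((E \ A) ∪ C)) Δ E' = {1,3,4,6,8,9,10,11,13,15,16}
E' ∩ (((B \ D) ∩ ((E \ A) ∪ C)) Δ E') = {1,3,8,9,10,15,16}

{1,3,8,9,10,15,16}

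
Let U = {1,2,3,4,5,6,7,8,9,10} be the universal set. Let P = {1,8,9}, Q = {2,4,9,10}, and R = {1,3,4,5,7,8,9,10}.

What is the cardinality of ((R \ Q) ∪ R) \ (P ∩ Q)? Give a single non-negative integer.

7

R \ Q = {1,3,5,7,8}
(R \ Q) ∪ R = {1,3,4,5,7,8,9,10}
P ∩ Q = {9}
((R \ Q) ∪ R) \ (P ∩ Q) = {1,3,4,5,7,8,10}
|((R \ Q) ∪ R) \ (P ∩ Q)| = 7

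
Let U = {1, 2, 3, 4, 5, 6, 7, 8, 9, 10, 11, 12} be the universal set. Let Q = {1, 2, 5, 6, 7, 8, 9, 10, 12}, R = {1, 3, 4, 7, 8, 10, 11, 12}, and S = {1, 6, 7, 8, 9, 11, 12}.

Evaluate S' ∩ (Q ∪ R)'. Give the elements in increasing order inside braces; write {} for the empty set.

{}

S' = {2, 3, 4, 5, 10}
Q ∪ R = {1, 2, 3, 4, 5, 6, 7, 8, 9, 10, 11, 12}
(Q ∪ R)' = {}
S' ∩ (Q ∪ R)' = {}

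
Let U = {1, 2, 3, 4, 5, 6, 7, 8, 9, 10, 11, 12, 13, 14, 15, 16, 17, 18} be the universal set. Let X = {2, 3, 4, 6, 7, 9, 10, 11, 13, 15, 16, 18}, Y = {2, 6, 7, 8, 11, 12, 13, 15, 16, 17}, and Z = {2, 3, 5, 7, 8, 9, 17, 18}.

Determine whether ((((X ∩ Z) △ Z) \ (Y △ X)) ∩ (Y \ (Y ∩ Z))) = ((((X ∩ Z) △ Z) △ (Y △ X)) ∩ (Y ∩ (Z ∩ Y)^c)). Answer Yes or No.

X ∩ Z = {2, 3, 7, 9, 18}
(X ∩ Z) △ Z = {5, 8, 17}
Y △ X = {3, 4, 8, 9, 10, 12, 17, 18}
((X ∩ Z) △ Z) \ (Y △ X) = {5}
Y ∩ Z = {2, 7, 8, 17}
Y \ (Y ∩ Z) = {6, 11, 12, 13, 15, 16}
(((X ∩ Z) △ Z) \ (Y △ X)) ∩ (Y \ (Y ∩ Z)) = {}
((X ∩ Z) △ Z) △ (Y △ X) = {3, 4, 5, 9, 10, 12, 18}
Z ∩ Y = {2, 7, 8, 17}
(Z ∩ Y)^c = {1, 3, 4, 5, 6, 9, 10, 11, 12, 13, 14, 15, 16, 18}
Y ∩ (Z ∩ Y)^c = {6, 11, 12, 13, 15, 16}
(((X ∩ Z) △ Z) △ (Y △ X)) ∩ (Y ∩ (Z ∩ Y)^c) = {12}
12 ∈ (((X ∩ Z) △ Z) △ (Y △ X)) ∩ (Y ∩ (Z ∩ Y)^c) but 12 ∉ (((X ∩ Z) △ Z) \ (Y △ X)) ∩ (Y \ (Y ∩ Z)), so they differ.

No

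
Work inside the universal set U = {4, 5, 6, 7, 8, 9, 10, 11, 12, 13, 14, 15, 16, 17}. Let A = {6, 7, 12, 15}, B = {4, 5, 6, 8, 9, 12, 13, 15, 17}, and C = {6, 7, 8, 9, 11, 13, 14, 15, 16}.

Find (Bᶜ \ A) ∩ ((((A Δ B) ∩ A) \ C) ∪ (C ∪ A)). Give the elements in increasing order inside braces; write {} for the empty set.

Bᶜ = {7, 10, 11, 14, 16}
Bᶜ \ A = {10, 11, 14, 16}
A Δ B = {4, 5, 7, 8, 9, 13, 17}
(A Δ B) ∩ A = {7}
((A Δ B) ∩ A) \ C = {}
C ∪ A = {6, 7, 8, 9, 11, 12, 13, 14, 15, 16}
(((A Δ B) ∩ A) \ C) ∪ (C ∪ A) = {6, 7, 8, 9, 11, 12, 13, 14, 15, 16}
(Bᶜ \ A) ∩ ((((A Δ B) ∩ A) \ C) ∪ (C ∪ A)) = {11, 14, 16}

{11, 14, 16}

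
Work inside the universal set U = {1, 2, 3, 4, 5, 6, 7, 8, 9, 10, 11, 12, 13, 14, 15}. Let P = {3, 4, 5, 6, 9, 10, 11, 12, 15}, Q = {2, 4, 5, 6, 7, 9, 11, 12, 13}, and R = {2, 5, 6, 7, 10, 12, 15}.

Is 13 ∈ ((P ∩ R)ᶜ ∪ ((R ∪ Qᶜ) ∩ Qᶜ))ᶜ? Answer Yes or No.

13 ∉ P and 13 ∉ R, so 13 ∉ P ∩ R
13 ∈ (P ∩ R)ᶜ since 13 ∉ (P ∩ R)
13 ∈ Q, so 13 ∉ Qᶜ
13 ∉ R and 13 ∉ Qᶜ, so 13 ∉ R ∪ Qᶜ
13 ∈ Q, so 13 ∉ Qᶜ
13 ∉ (R ∪ Qᶜ) and 13 ∉ Qᶜ, so 13 ∉ (R ∪ Qᶜ) ∩ Qᶜ
13 ∈ (P ∩ R)ᶜ and 13 ∉ ((R ∪ Qᶜ) ∩ Qᶜ), so 13 ∈ (P ∩ R)ᶜ ∪ ((R ∪ Qᶜ) ∩ Qᶜ)
13 ∉ ((P ∩ R)ᶜ ∪ ((R ∪ Qᶜ) ∩ Qᶜ))ᶜ since 13 ∈ ((P ∩ R)ᶜ ∪ ((R ∪ Qᶜ) ∩ Qᶜ))

No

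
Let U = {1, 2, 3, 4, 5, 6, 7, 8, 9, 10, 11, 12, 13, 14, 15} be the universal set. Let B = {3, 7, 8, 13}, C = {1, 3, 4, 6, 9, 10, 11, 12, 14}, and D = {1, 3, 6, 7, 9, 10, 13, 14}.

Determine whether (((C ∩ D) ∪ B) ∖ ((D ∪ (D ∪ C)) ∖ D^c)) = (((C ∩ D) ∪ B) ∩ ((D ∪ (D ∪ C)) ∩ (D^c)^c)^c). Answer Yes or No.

Yes

C ∩ D = {1, 3, 6, 9, 10, 14}
(C ∩ D) ∪ B = {1, 3, 6, 7, 8, 9, 10, 13, 14}
D ∪ C = {1, 3, 4, 6, 7, 9, 10, 11, 12, 13, 14}
D ∪ (D ∪ C) = {1, 3, 4, 6, 7, 9, 10, 11, 12, 13, 14}
D^c = {2, 4, 5, 8, 11, 12, 15}
(D ∪ (D ∪ C)) ∖ D^c = {1, 3, 6, 7, 9, 10, 13, 14}
((C ∩ D) ∪ B) ∖ ((D ∪ (D ∪ C)) ∖ D^c) = {8}
(D^c)^c = {1, 3, 6, 7, 9, 10, 13, 14}
(D ∪ (D ∪ C)) ∩ (D^c)^c = {1, 3, 6, 7, 9, 10, 13, 14}
((D ∪ (D ∪ C)) ∩ (D^c)^c)^c = {2, 4, 5, 8, 11, 12, 15}
((C ∩ D) ∪ B) ∩ ((D ∪ (D ∪ C)) ∩ (D^c)^c)^c = {8}
Both equal {8}, so ((C ∩ D) ∪ B) ∖ ((D ∪ (D ∪ C)) ∖ D^c) = ((C ∩ D) ∪ B) ∩ ((D ∪ (D ∪ C)) ∩ (D^c)^c)^c.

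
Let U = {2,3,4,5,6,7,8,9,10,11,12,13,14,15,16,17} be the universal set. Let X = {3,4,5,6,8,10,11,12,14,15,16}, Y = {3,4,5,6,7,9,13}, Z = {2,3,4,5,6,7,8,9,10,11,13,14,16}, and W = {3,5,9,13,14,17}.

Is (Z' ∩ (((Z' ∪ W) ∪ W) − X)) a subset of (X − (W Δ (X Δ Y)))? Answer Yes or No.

No

Z' = {12,15,17}
Z' ∪ W = {3,5,9,12,13,14,15,17}
(Z' ∪ W) ∪ W = {3,5,9,12,13,14,15,17}
((Z' ∪ W) ∪ W) − X = {9,13,17}
Z' ∩ (((Z' ∪ W) ∪ W) − X) = {17}
X Δ Y = {7,8,9,10,11,12,13,14,15,16}
W Δ (X Δ Y) = {3,5,7,8,10,11,12,15,16,17}
X − (W Δ (X Δ Y)) = {4,6,14}
17 ∈ Z' ∩ (((Z' ∪ W) ∪ W) − X) but 17 ∉ X − (W Δ (X Δ Y)), so the inclusion fails.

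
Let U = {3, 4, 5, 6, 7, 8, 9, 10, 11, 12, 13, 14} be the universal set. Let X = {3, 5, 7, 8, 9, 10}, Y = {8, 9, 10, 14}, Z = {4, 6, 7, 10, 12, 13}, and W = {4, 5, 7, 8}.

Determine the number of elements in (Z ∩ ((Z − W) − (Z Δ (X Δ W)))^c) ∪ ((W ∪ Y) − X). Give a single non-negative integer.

Z − W = {6, 10, 12, 13}
X Δ W = {3, 4, 9, 10}
Z Δ (X Δ W) = {3, 6, 7, 9, 12, 13}
(Z − W) − (Z Δ (X Δ W)) = {10}
((Z − W) − (Z Δ (X Δ W)))^c = {3, 4, 5, 6, 7, 8, 9, 11, 12, 13, 14}
Z ∩ ((Z − W) − (Z Δ (X Δ W)))^c = {4, 6, 7, 12, 13}
W ∪ Y = {4, 5, 7, 8, 9, 10, 14}
(W ∪ Y) − X = {4, 14}
(Z ∩ ((Z − W) − (Z Δ (X Δ W)))^c) ∪ ((W ∪ Y) − X) = {4, 6, 7, 12, 13, 14}
|(Z ∩ ((Z − W) − (Z Δ (X Δ W)))^c) ∪ ((W ∪ Y) − X)| = 6

6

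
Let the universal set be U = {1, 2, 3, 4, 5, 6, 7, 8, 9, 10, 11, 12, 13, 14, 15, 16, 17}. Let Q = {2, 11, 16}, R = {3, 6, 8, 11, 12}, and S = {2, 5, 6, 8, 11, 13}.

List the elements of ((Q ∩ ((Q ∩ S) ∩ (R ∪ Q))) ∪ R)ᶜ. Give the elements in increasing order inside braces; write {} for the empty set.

Q ∩ S = {2, 11}
R ∪ Q = {2, 3, 6, 8, 11, 12, 16}
(Q ∩ S) ∩ (R ∪ Q) = {2, 11}
Q ∩ ((Q ∩ S) ∩ (R ∪ Q)) = {2, 11}
(Q ∩ ((Q ∩ S) ∩ (R ∪ Q))) ∪ R = {2, 3, 6, 8, 11, 12}
((Q ∩ ((Q ∩ S) ∩ (R ∪ Q))) ∪ R)ᶜ = {1, 4, 5, 7, 9, 10, 13, 14, 15, 16, 17}

{1, 4, 5, 7, 9, 10, 13, 14, 15, 16, 17}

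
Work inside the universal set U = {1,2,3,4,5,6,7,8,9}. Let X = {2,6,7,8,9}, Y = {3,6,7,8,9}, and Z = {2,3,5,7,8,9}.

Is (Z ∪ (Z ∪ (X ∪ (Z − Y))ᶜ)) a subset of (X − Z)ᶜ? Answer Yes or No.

Z − Y = {2,5}
X ∪ (Z − Y) = {2,5,6,7,8,9}
(X ∪ (Z − Y))ᶜ = {1,3,4}
Z ∪ (X ∪ (Z − Y))ᶜ = {1,2,3,4,5,7,8,9}
Z ∪ (Z ∪ (X ∪ (Z − Y))ᶜ) = {1,2,3,4,5,7,8,9}
X − Z = {6}
(X − Z)ᶜ = {1,2,3,4,5,7,8,9}
Every element of {1,2,3,4,5,7,8,9} is in {1,2,3,4,5,7,8,9}, so Z ∪ (Z ∪ (X ∪ (Z − Y))ᶜ) ⊆ (X − Z)ᶜ.

Yes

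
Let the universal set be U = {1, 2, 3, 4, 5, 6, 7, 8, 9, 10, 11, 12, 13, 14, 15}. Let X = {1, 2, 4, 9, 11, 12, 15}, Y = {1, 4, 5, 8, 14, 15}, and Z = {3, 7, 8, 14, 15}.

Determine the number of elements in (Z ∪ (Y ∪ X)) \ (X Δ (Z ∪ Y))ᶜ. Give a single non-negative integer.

Y ∪ X = {1, 2, 4, 5, 8, 9, 11, 12, 14, 15}
Z ∪ (Y ∪ X) = {1, 2, 3, 4, 5, 7, 8, 9, 11, 12, 14, 15}
Z ∪ Y = {1, 3, 4, 5, 7, 8, 14, 15}
X Δ (Z ∪ Y) = {2, 3, 5, 7, 8, 9, 11, 12, 14}
(X Δ (Z ∪ Y))ᶜ = {1, 4, 6, 10, 13, 15}
(Z ∪ (Y ∪ X)) \ (X Δ (Z ∪ Y))ᶜ = {2, 3, 5, 7, 8, 9, 11, 12, 14}
|(Z ∪ (Y ∪ X)) \ (X Δ (Z ∪ Y))ᶜ| = 9

9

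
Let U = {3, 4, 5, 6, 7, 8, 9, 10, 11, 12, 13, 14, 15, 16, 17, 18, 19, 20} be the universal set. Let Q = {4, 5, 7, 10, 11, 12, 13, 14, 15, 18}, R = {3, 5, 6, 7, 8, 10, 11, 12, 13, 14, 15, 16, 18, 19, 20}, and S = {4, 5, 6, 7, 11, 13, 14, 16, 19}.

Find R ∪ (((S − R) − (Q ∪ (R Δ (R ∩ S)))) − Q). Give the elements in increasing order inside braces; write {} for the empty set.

{3, 5, 6, 7, 8, 10, 11, 12, 13, 14, 15, 16, 18, 19, 20}

S − R = {4}
R ∩ S = {5, 6, 7, 11, 13, 14, 16, 19}
R Δ (R ∩ S) = {3, 8, 10, 12, 15, 18, 20}
Q ∪ (R Δ (R ∩ S)) = {3, 4, 5, 7, 8, 10, 11, 12, 13, 14, 15, 18, 20}
(S − R) − (Q ∪ (R Δ (R ∩ S))) = {}
((S − R) − (Q ∪ (R Δ (R ∩ S)))) − Q = {}
R ∪ (((S − R) − (Q ∪ (R Δ (R ∩ S)))) − Q) = {3, 5, 6, 7, 8, 10, 11, 12, 13, 14, 15, 16, 18, 19, 20}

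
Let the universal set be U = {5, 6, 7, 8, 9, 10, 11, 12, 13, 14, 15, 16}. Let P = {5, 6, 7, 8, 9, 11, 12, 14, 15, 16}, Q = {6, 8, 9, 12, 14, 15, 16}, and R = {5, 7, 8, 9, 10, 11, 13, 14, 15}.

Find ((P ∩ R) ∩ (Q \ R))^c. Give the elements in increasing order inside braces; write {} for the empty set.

{5, 6, 7, 8, 9, 10, 11, 12, 13, 14, 15, 16}

P ∩ R = {5, 7, 8, 9, 11, 14, 15}
Q \ R = {6, 12, 16}
(P ∩ R) ∩ (Q \ R) = {}
((P ∩ R) ∩ (Q \ R))^c = {5, 6, 7, 8, 9, 10, 11, 12, 13, 14, 15, 16}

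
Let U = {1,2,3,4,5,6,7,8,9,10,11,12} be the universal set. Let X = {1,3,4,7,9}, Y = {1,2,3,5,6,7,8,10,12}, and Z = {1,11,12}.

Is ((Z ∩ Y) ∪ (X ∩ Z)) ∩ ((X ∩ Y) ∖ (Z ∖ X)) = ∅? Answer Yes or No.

No

Z ∩ Y = {1,12}
X ∩ Z = {1}
(Z ∩ Y) ∪ (X ∩ Z) = {1,12}
X ∩ Y = {1,3,7}
Z ∖ X = {11,12}
(X ∩ Y) ∖ (Z ∖ X) = {1,3,7}
1 lies in both, so they are not disjoint.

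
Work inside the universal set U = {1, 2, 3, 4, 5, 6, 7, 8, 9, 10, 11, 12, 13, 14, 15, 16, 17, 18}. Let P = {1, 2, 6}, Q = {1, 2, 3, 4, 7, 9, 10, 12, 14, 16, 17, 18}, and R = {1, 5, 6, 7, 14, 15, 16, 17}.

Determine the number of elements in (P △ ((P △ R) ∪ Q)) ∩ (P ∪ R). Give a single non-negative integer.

7

P △ R = {2, 5, 7, 14, 15, 16, 17}
(P △ R) ∪ Q = {1, 2, 3, 4, 5, 7, 9, 10, 12, 14, 15, 16, 17, 18}
P △ ((P △ R) ∪ Q) = {3, 4, 5, 6, 7, 9, 10, 12, 14, 15, 16, 17, 18}
P ∪ R = {1, 2, 5, 6, 7, 14, 15, 16, 17}
(P △ ((P △ R) ∪ Q)) ∩ (P ∪ R) = {5, 6, 7, 14, 15, 16, 17}
|(P △ ((P △ R) ∪ Q)) ∩ (P ∪ R)| = 7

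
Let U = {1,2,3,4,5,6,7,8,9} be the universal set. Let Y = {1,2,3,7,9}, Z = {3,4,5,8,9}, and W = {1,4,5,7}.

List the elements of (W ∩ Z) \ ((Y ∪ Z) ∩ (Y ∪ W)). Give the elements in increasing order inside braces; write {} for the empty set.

{}

W ∩ Z = {4,5}
Y ∪ Z = {1,2,3,4,5,7,8,9}
Y ∪ W = {1,2,3,4,5,7,9}
(Y ∪ Z) ∩ (Y ∪ W) = {1,2,3,4,5,7,9}
(W ∩ Z) \ ((Y ∪ Z) ∩ (Y ∪ W)) = {}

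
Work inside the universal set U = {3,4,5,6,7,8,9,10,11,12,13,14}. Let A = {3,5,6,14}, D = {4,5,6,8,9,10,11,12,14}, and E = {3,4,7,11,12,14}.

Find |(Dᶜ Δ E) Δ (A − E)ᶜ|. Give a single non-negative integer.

Dᶜ = {3,7,13}
Dᶜ Δ E = {4,11,12,13,14}
A − E = {5,6}
(A − E)ᶜ = {3,4,7,8,9,10,11,12,13,14}
(Dᶜ Δ E) Δ (A − E)ᶜ = {3,7,8,9,10}
|(Dᶜ Δ E) Δ (A − E)ᶜ| = 5

5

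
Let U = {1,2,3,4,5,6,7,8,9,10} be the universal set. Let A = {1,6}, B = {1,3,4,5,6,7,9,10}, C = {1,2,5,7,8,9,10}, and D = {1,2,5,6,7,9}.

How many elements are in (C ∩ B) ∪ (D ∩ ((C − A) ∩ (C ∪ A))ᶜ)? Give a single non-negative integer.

6

C ∩ B = {1,5,7,9,10}
C − A = {2,5,7,8,9,10}
C ∪ A = {1,2,5,6,7,8,9,10}
(C − A) ∩ (C ∪ A) = {2,5,7,8,9,10}
((C − A) ∩ (C ∪ A))ᶜ = {1,3,4,6}
D ∩ ((C − A) ∩ (C ∪ A))ᶜ = {1,6}
(C ∩ B) ∪ (D ∩ ((C − A) ∩ (C ∪ A))ᶜ) = {1,5,6,7,9,10}
|(C ∩ B) ∪ (D ∩ ((C − A) ∩ (C ∪ A))ᶜ)| = 6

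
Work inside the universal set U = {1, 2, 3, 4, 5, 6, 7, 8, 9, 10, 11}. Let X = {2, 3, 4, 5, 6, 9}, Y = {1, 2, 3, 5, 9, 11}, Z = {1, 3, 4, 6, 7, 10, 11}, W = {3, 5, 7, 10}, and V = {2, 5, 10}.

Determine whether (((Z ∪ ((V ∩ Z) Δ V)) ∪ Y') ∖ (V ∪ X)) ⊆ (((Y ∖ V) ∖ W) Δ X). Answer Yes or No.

V ∩ Z = {10}
(V ∩ Z) Δ V = {2, 5}
Z ∪ ((V ∩ Z) Δ V) = {1, 2, 3, 4, 5, 6, 7, 10, 11}
Y' = {4, 6, 7, 8, 10}
(Z ∪ ((V ∩ Z) Δ V)) ∪ Y' = {1, 2, 3, 4, 5, 6, 7, 8, 10, 11}
V ∪ X = {2, 3, 4, 5, 6, 9, 10}
((Z ∪ ((V ∩ Z) Δ V)) ∪ Y') ∖ (V ∪ X) = {1, 7, 8, 11}
Y ∖ V = {1, 3, 9, 11}
(Y ∖ V) ∖ W = {1, 9, 11}
((Y ∖ V) ∖ W) Δ X = {1, 2, 3, 4, 5, 6, 11}
7 ∈ ((Z ∪ ((V ∩ Z) Δ V)) ∪ Y') ∖ (V ∪ X) but 7 ∉ ((Y ∖ V) ∖ W) Δ X, so the inclusion fails.

No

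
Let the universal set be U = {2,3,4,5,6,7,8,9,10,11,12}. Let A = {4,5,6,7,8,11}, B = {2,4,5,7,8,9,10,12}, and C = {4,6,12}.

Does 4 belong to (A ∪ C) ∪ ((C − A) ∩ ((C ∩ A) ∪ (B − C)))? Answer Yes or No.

Yes

4 ∈ A and 4 ∈ C, so 4 ∈ A ∪ C
4 ∈ C and 4 ∈ A, so 4 ∉ C − A
4 ∈ C and 4 ∈ A, so 4 ∈ C ∩ A
4 ∈ B and 4 ∈ C, so 4 ∉ B − C
4 ∈ (C ∩ A) and 4 ∉ (B − C), so 4 ∈ (C ∩ A) ∪ (B − C)
4 ∉ (C − A) and 4 ∈ ((C ∩ A) ∪ (B − C)), so 4 ∉ (C − A) ∩ ((C ∩ A) ∪ (B − C))
4 ∈ (A ∪ C) and 4 ∉ ((C − A) ∩ ((C ∩ A) ∪ (B − C))), so 4 ∈ (A ∪ C) ∪ ((C − A) ∩ ((C ∩ A) ∪ (B − C)))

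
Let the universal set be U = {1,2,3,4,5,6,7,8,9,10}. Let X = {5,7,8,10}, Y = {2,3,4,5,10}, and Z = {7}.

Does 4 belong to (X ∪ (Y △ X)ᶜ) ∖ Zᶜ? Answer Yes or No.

No

4 ∈ Y and 4 ∉ X, so 4 ∈ Y △ X
4 ∉ (Y △ X)ᶜ since 4 ∈ (Y △ X)
4 ∉ X and 4 ∉ (Y △ X)ᶜ, so 4 ∉ X ∪ (Y △ X)ᶜ
4 ∉ Z, so 4 ∈ Zᶜ
4 ∉ (X ∪ (Y △ X)ᶜ) and 4 ∈ Zᶜ, so 4 ∉ (X ∪ (Y △ X)ᶜ) ∖ Zᶜ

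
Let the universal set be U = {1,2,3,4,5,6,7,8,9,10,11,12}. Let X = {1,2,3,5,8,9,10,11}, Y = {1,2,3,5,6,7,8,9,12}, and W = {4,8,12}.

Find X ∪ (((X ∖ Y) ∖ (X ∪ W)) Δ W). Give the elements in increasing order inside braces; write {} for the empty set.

X ∖ Y = {10,11}
X ∪ W = {1,2,3,4,5,8,9,10,11,12}
(X ∖ Y) ∖ (X ∪ W) = {}
((X ∖ Y) ∖ (X ∪ W)) Δ W = {4,8,12}
X ∪ (((X ∖ Y) ∖ (X ∪ W)) Δ W) = {1,2,3,4,5,8,9,10,11,12}

{1,2,3,4,5,8,9,10,11,12}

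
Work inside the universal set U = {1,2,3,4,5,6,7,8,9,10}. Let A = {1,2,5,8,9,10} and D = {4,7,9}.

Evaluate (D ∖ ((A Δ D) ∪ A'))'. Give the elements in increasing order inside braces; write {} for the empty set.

{1,2,3,4,5,6,7,8,10}

A Δ D = {1,2,4,5,7,8,10}
A' = {3,4,6,7}
(A Δ D) ∪ A' = {1,2,3,4,5,6,7,8,10}
D ∖ ((A Δ D) ∪ A') = {9}
(D ∖ ((A Δ D) ∪ A'))' = {1,2,3,4,5,6,7,8,10}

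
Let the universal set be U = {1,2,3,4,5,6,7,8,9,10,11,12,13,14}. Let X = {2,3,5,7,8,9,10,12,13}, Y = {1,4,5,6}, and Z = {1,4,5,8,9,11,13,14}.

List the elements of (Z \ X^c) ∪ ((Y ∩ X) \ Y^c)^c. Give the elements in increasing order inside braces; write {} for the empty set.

{1,2,3,4,5,6,7,8,9,10,11,12,13,14}

X^c = {1,4,6,11,14}
Z \ X^c = {5,8,9,13}
Y ∩ X = {5}
Y^c = {2,3,7,8,9,10,11,12,13,14}
(Y ∩ X) \ Y^c = {5}
((Y ∩ X) \ Y^c)^c = {1,2,3,4,6,7,8,9,10,11,12,13,14}
(Z \ X^c) ∪ ((Y ∩ X) \ Y^c)^c = {1,2,3,4,5,6,7,8,9,10,11,12,13,14}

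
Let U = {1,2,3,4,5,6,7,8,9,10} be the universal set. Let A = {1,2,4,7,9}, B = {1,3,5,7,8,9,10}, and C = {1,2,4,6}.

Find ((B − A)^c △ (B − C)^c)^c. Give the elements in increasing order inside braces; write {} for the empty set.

{1,2,3,4,5,6,8,10}

B − A = {3,5,8,10}
(B − A)^c = {1,2,4,6,7,9}
B − C = {3,5,7,8,9,10}
(B − C)^c = {1,2,4,6}
(B − A)^c △ (B − C)^c = {7,9}
((B − A)^c △ (B − C)^c)^c = {1,2,3,4,5,6,8,10}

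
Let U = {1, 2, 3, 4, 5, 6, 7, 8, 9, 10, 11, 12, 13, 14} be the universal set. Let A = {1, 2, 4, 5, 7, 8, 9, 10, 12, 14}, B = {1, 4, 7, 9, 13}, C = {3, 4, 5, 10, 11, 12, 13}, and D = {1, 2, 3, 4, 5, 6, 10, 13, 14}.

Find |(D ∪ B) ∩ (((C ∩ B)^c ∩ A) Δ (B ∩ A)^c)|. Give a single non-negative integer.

D ∪ B = {1, 2, 3, 4, 5, 6, 7, 9, 10, 13, 14}
C ∩ B = {4, 13}
(C ∩ B)^c = {1, 2, 3, 5, 6, 7, 8, 9, 10, 11, 12, 14}
(C ∩ B)^c ∩ A = {1, 2, 5, 7, 8, 9, 10, 12, 14}
B ∩ A = {1, 4, 7, 9}
(B ∩ A)^c = {2, 3, 5, 6, 8, 10, 11, 12, 13, 14}
((C ∩ B)^c ∩ A) Δ (B ∩ A)^c = {1, 3, 6, 7, 9, 11, 13}
(D ∪ B) ∩ (((C ∩ B)^c ∩ A) Δ (B ∩ A)^c) = {1, 3, 6, 7, 9, 13}
|(D ∪ B) ∩ (((C ∩ B)^c ∩ A) Δ (B ∩ A)^c)| = 6

6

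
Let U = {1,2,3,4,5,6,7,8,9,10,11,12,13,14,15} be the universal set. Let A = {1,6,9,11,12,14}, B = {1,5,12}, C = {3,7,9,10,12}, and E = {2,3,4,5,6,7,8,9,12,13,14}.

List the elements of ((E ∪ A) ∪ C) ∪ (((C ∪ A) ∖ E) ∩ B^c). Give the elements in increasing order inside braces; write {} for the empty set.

E ∪ A = {1,2,3,4,5,6,7,8,9,11,12,13,14}
(E ∪ A) ∪ C = {1,2,3,4,5,6,7,8,9,10,11,12,13,14}
C ∪ A = {1,3,6,7,9,10,11,12,14}
(C ∪ A) ∖ E = {1,10,11}
B^c = {2,3,4,6,7,8,9,10,11,13,14,15}
((C ∪ A) ∖ E) ∩ B^c = {10,11}
((E ∪ A) ∪ C) ∪ (((C ∪ A) ∖ E) ∩ B^c) = {1,2,3,4,5,6,7,8,9,10,11,12,13,14}

{1,2,3,4,5,6,7,8,9,10,11,12,13,14}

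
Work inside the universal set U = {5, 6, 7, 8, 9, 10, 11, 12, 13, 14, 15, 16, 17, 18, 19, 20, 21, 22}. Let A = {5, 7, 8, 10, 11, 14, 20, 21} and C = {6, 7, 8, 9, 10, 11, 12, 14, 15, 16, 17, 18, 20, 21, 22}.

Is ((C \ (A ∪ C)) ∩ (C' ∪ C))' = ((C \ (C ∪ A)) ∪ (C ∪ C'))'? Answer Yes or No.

A ∪ C = {5, 6, 7, 8, 9, 10, 11, 12, 14, 15, 16, 17, 18, 20, 21, 22}
C \ (A ∪ C) = {}
C' = {5, 13, 19}
C' ∪ C = {5, 6, 7, 8, 9, 10, 11, 12, 13, 14, 15, 16, 17, 18, 19, 20, 21, 22}
(C \ (A ∪ C)) ∩ (C' ∪ C) = {}
((C \ (A ∪ C)) ∩ (C' ∪ C))' = {5, 6, 7, 8, 9, 10, 11, 12, 13, 14, 15, 16, 17, 18, 19, 20, 21, 22}
C ∪ A = {5, 6, 7, 8, 9, 10, 11, 12, 14, 15, 16, 17, 18, 20, 21, 22}
C \ (C ∪ A) = {}
C ∪ C' = {5, 6, 7, 8, 9, 10, 11, 12, 13, 14, 15, 16, 17, 18, 19, 20, 21, 22}
(C \ (C ∪ A)) ∪ (C ∪ C') = {5, 6, 7, 8, 9, 10, 11, 12, 13, 14, 15, 16, 17, 18, 19, 20, 21, 22}
((C \ (C ∪ A)) ∪ (C ∪ C'))' = {}
5 ∈ ((C \ (A ∪ C)) ∩ (C' ∪ C))' but 5 ∉ ((C \ (C ∪ A)) ∪ (C ∪ C'))', so they differ.

No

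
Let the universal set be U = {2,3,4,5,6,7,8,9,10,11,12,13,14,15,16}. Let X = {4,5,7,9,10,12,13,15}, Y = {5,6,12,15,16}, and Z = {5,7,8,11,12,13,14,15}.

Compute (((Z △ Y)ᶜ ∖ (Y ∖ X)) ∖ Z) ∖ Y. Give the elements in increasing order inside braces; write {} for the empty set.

{2,3,4,9,10}

Z △ Y = {6,7,8,11,13,14,16}
(Z △ Y)ᶜ = {2,3,4,5,9,10,12,15}
Y ∖ X = {6,16}
(Z △ Y)ᶜ ∖ (Y ∖ X) = {2,3,4,5,9,10,12,15}
((Z △ Y)ᶜ ∖ (Y ∖ X)) ∖ Z = {2,3,4,9,10}
(((Z △ Y)ᶜ ∖ (Y ∖ X)) ∖ Z) ∖ Y = {2,3,4,9,10}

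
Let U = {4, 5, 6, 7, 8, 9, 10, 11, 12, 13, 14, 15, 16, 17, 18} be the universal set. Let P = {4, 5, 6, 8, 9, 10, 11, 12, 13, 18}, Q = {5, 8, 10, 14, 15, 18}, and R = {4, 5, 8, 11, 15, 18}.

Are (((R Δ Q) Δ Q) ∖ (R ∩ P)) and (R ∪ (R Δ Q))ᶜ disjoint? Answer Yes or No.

R Δ Q = {4, 10, 11, 14}
(R Δ Q) Δ Q = {4, 5, 8, 11, 15, 18}
R ∩ P = {4, 5, 8, 11, 18}
((R Δ Q) Δ Q) ∖ (R ∩ P) = {15}
R ∪ (R Δ Q) = {4, 5, 8, 10, 11, 14, 15, 18}
(R ∪ (R Δ Q))ᶜ = {6, 7, 9, 12, 13, 16, 17}
{15} and {6, 7, 9, 12, 13, 16, 17} share no elements.

Yes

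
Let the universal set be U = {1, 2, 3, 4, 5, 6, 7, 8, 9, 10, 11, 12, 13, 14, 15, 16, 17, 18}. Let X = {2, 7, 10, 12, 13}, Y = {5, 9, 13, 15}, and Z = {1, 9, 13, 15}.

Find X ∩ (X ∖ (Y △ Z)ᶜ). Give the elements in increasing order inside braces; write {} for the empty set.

{}

Y △ Z = {1, 5}
(Y △ Z)ᶜ = {2, 3, 4, 6, 7, 8, 9, 10, 11, 12, 13, 14, 15, 16, 17, 18}
X ∖ (Y △ Z)ᶜ = {}
X ∩ (X ∖ (Y △ Z)ᶜ) = {}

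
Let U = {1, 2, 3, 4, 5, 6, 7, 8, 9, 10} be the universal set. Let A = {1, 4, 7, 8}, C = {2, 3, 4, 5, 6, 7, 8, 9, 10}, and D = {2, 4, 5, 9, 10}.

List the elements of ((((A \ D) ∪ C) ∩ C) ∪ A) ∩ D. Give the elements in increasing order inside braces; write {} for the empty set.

A \ D = {1, 7, 8}
(A \ D) ∪ C = {1, 2, 3, 4, 5, 6, 7, 8, 9, 10}
((A \ D) ∪ C) ∩ C = {2, 3, 4, 5, 6, 7, 8, 9, 10}
(((A \ D) ∪ C) ∩ C) ∪ A = {1, 2, 3, 4, 5, 6, 7, 8, 9, 10}
((((A \ D) ∪ C) ∩ C) ∪ A) ∩ D = {2, 4, 5, 9, 10}

{2, 4, 5, 9, 10}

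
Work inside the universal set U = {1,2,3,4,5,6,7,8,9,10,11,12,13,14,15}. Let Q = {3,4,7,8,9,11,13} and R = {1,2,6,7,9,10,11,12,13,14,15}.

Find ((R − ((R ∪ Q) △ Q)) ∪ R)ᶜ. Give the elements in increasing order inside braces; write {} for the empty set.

{3,4,5,8}

R ∪ Q = {1,2,3,4,6,7,8,9,10,11,12,13,14,15}
(R ∪ Q) △ Q = {1,2,6,10,12,14,15}
R − ((R ∪ Q) △ Q) = {7,9,11,13}
(R − ((R ∪ Q) △ Q)) ∪ R = {1,2,6,7,9,10,11,12,13,14,15}
((R − ((R ∪ Q) △ Q)) ∪ R)ᶜ = {3,4,5,8}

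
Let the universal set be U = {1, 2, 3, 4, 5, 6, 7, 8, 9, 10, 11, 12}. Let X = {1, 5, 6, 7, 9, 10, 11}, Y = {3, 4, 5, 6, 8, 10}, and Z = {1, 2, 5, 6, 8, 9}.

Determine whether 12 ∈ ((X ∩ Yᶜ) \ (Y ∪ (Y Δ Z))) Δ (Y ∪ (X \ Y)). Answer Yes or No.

12 ∉ Y, so 12 ∈ Yᶜ
12 ∉ X and 12 ∈ Yᶜ, so 12 ∉ X ∩ Yᶜ
12 ∉ Y and 12 ∉ Z, so 12 ∉ Y Δ Z
12 ∉ Y and 12 ∉ (Y Δ Z), so 12 ∉ Y ∪ (Y Δ Z)
12 ∉ (X ∩ Yᶜ) and 12 ∉ (Y ∪ (Y Δ Z)), so 12 ∉ (X ∩ Yᶜ) \ (Y ∪ (Y Δ Z))
12 ∉ X and 12 ∉ Y, so 12 ∉ X \ Y
12 ∉ Y and 12 ∉ (X \ Y), so 12 ∉ Y ∪ (X \ Y)
12 ∉ ((X ∩ Yᶜ) \ (Y ∪ (Y Δ Z))) and 12 ∉ (Y ∪ (X \ Y)), so 12 ∉ ((X ∩ Yᶜ) \ (Y ∪ (Y Δ Z))) Δ (Y ∪ (X \ Y))

No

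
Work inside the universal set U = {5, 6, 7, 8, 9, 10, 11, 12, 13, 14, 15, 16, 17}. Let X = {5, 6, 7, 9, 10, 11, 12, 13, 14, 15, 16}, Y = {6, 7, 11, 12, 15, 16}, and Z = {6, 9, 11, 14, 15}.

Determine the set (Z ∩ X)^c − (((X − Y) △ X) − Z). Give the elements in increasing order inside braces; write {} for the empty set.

{5, 8, 10, 13, 17}

Z ∩ X = {6, 9, 11, 14, 15}
(Z ∩ X)^c = {5, 7, 8, 10, 12, 13, 16, 17}
X − Y = {5, 9, 10, 13, 14}
(X − Y) △ X = {6, 7, 11, 12, 15, 16}
((X − Y) △ X) − Z = {7, 12, 16}
(Z ∩ X)^c − (((X − Y) △ X) − Z) = {5, 8, 10, 13, 17}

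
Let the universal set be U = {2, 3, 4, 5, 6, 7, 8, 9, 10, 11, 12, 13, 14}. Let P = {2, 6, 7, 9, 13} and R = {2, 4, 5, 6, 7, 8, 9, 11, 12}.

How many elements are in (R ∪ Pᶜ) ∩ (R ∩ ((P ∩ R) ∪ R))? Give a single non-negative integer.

Pᶜ = {3, 4, 5, 8, 10, 11, 12, 14}
R ∪ Pᶜ = {2, 3, 4, 5, 6, 7, 8, 9, 10, 11, 12, 14}
P ∩ R = {2, 6, 7, 9}
(P ∩ R) ∪ R = {2, 4, 5, 6, 7, 8, 9, 11, 12}
R ∩ ((P ∩ R) ∪ R) = {2, 4, 5, 6, 7, 8, 9, 11, 12}
(R ∪ Pᶜ) ∩ (R ∩ ((P ∩ R) ∪ R)) = {2, 4, 5, 6, 7, 8, 9, 11, 12}
|(R ∪ Pᶜ) ∩ (R ∩ ((P ∩ R) ∪ R))| = 9

9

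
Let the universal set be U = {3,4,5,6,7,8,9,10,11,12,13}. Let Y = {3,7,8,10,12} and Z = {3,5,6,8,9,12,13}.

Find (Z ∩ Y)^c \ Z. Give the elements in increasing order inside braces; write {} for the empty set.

{4,7,10,11}

Z ∩ Y = {3,8,12}
(Z ∩ Y)^c = {4,5,6,7,9,10,11,13}
(Z ∩ Y)^c \ Z = {4,7,10,11}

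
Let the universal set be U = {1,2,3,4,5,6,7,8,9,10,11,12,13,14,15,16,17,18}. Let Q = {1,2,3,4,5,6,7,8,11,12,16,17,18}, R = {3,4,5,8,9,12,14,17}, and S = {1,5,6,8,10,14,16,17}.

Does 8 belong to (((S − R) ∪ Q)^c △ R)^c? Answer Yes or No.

No

8 ∈ S and 8 ∈ R, so 8 ∉ S − R
8 ∉ (S − R) and 8 ∈ Q, so 8 ∈ (S − R) ∪ Q
8 ∉ ((S − R) ∪ Q)^c since 8 ∈ ((S − R) ∪ Q)
8 ∉ ((S − R) ∪ Q)^c and 8 ∈ R, so 8 ∈ ((S − R) ∪ Q)^c △ R
8 ∉ (((S − R) ∪ Q)^c △ R)^c since 8 ∈ (((S − R) ∪ Q)^c △ R)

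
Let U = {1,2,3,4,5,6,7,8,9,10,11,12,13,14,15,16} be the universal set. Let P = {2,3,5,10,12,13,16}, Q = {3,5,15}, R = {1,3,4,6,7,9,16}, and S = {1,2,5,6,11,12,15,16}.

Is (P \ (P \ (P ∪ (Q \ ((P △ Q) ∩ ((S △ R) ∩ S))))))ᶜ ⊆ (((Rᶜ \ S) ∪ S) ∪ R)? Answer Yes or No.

Yes

P △ Q = {2,10,12,13,15,16}
S △ R = {2,3,4,5,7,9,11,12,15}
(S △ R) ∩ S = {2,5,11,12,15}
(P △ Q) ∩ ((S △ R) ∩ S) = {2,12,15}
Q \ ((P △ Q) ∩ ((S △ R) ∩ S)) = {3,5}
P ∪ (Q \ ((P △ Q) ∩ ((S △ R) ∩ S))) = {2,3,5,10,12,13,16}
P \ (P ∪ (Q \ ((P △ Q) ∩ ((S △ R) ∩ S)))) = {}
P \ (P \ (P ∪ (Q \ ((P △ Q) ∩ ((S △ R) ∩ S))))) = {2,3,5,10,12,13,16}
(P \ (P \ (P ∪ (Q \ ((P △ Q) ∩ ((S △ R) ∩ S))))))ᶜ = {1,4,6,7,8,9,11,14,15}
Rᶜ = {2,5,8,10,11,12,13,14,15}
Rᶜ \ S = {8,10,13,14}
(Rᶜ \ S) ∪ S = {1,2,5,6,8,10,11,12,13,14,15,16}
((Rᶜ \ S) ∪ S) ∪ R = {1,2,3,4,5,6,7,8,9,10,11,12,13,14,15,16}
Every element of {1,4,6,7,8,9,11,14,15} is in {1,2,3,4,5,6,7,8,9,10,11,12,13,14,15,16}, so (P \ (P \ (P ∪ (Q \ ((P △ Q) ∩ ((S △ R) ∩ S))))))ᶜ ⊆ ((Rᶜ \ S) ∪ S) ∪ R.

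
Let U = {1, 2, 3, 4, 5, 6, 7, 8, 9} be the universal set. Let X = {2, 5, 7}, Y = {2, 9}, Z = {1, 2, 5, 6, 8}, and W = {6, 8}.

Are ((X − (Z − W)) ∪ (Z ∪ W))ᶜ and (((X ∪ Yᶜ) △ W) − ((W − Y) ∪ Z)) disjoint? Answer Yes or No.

Z − W = {1, 2, 5}
X − (Z − W) = {7}
Z ∪ W = {1, 2, 5, 6, 8}
(X − (Z − W)) ∪ (Z ∪ W) = {1, 2, 5, 6, 7, 8}
((X − (Z − W)) ∪ (Z ∪ W))ᶜ = {3, 4, 9}
Yᶜ = {1, 3, 4, 5, 6, 7, 8}
X ∪ Yᶜ = {1, 2, 3, 4, 5, 6, 7, 8}
(X ∪ Yᶜ) △ W = {1, 2, 3, 4, 5, 7}
W − Y = {6, 8}
(W − Y) ∪ Z = {1, 2, 5, 6, 8}
((X ∪ Yᶜ) △ W) − ((W − Y) ∪ Z) = {3, 4, 7}
3 lies in both, so they are not disjoint.

No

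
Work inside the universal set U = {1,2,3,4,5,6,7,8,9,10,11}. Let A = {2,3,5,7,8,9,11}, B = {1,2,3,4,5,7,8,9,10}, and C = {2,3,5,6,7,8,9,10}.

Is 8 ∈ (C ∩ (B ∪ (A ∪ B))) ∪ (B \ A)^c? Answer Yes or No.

8 ∈ A and 8 ∈ B, so 8 ∈ A ∪ B
8 ∈ B and 8 ∈ (A ∪ B), so 8 ∈ B ∪ (A ∪ B)
8 ∈ C and 8 ∈ (B ∪ (A ∪ B)), so 8 ∈ C ∩ (B ∪ (A ∪ B))
8 ∈ B and 8 ∈ A, so 8 ∉ B \ A
8 ∈ (B \ A)^c since 8 ∉ (B \ A)
8 ∈ (C ∩ (B ∪ (A ∪ B))) and 8 ∈ (B \ A)^c, so 8 ∈ (C ∩ (B ∪ (A ∪ B))) ∪ (B \ A)^c

Yes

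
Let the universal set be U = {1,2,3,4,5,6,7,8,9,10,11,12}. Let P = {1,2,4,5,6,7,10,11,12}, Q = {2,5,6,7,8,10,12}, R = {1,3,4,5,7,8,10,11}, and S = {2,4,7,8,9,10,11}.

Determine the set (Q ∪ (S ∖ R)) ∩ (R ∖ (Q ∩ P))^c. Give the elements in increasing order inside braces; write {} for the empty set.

S ∖ R = {2,9}
Q ∪ (S ∖ R) = {2,5,6,7,8,9,10,12}
Q ∩ P = {2,5,6,7,10,12}
R ∖ (Q ∩ P) = {1,3,4,8,11}
(R ∖ (Q ∩ P))^c = {2,5,6,7,9,10,12}
(Q ∪ (S ∖ R)) ∩ (R ∖ (Q ∩ P))^c = {2,5,6,7,9,10,12}

{2,5,6,7,9,10,12}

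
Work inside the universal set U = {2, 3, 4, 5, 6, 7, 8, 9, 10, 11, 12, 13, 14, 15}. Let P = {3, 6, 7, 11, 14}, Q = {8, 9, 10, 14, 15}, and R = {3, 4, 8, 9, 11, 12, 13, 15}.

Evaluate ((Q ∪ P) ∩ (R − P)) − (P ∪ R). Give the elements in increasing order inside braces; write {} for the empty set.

Q ∪ P = {3, 6, 7, 8, 9, 10, 11, 14, 15}
R − P = {4, 8, 9, 12, 13, 15}
(Q ∪ P) ∩ (R − P) = {8, 9, 15}
P ∪ R = {3, 4, 6, 7, 8, 9, 11, 12, 13, 14, 15}
((Q ∪ P) ∩ (R − P)) − (P ∪ R) = {}

{}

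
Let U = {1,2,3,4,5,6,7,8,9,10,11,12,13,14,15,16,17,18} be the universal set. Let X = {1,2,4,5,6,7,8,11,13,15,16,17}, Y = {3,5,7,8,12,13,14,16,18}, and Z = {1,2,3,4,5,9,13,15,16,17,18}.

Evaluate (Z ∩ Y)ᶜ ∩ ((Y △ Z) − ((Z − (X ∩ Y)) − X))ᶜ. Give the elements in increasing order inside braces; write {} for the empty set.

Z ∩ Y = {3,5,13,16,18}
(Z ∩ Y)ᶜ = {1,2,4,6,7,8,9,10,11,12,14,15,17}
Y △ Z = {1,2,4,7,8,9,12,14,15,17}
X ∩ Y = {5,7,8,13,16}
Z − (X ∩ Y) = {1,2,3,4,9,15,17,18}
(Z − (X ∩ Y)) − X = {3,9,18}
(Y △ Z) − ((Z − (X ∩ Y)) − X) = {1,2,4,7,8,12,14,15,17}
((Y △ Z) − ((Z − (X ∩ Y)) − X))ᶜ = {3,5,6,9,10,11,13,16,18}
(Z ∩ Y)ᶜ ∩ ((Y △ Z) − ((Z − (X ∩ Y)) − X))ᶜ = {6,9,10,11}

{6,9,10,11}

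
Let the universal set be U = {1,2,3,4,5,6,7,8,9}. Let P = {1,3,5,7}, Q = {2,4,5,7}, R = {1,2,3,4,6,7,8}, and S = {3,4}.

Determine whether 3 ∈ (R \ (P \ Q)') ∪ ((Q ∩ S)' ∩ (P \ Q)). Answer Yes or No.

3 ∈ P and 3 ∉ Q, so 3 ∈ P \ Q
3 ∉ (P \ Q)' since 3 ∈ (P \ Q)
3 ∈ R and 3 ∉ (P \ Q)', so 3 ∈ R \ (P \ Q)'
3 ∉ Q and 3 ∈ S, so 3 ∉ Q ∩ S
3 ∈ (Q ∩ S)' since 3 ∉ (Q ∩ S)
3 ∈ P and 3 ∉ Q, so 3 ∈ P \ Q
3 ∈ (Q ∩ S)' and 3 ∈ (P \ Q), so 3 ∈ (Q ∩ S)' ∩ (P \ Q)
3 ∈ (R \ (P \ Q)') and 3 ∈ ((Q ∩ S)' ∩ (P \ Q)), so 3 ∈ (R \ (P \ Q)') ∪ ((Q ∩ S)' ∩ (P \ Q))

Yes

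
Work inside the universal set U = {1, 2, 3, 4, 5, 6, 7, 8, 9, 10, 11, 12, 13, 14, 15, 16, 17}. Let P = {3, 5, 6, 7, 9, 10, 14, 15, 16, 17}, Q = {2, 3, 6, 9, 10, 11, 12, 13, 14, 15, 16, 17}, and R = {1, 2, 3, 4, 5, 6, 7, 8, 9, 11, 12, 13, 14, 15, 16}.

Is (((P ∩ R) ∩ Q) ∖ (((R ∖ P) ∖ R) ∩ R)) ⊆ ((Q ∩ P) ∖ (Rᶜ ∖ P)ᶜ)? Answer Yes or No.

P ∩ R = {3, 5, 6, 7, 9, 14, 15, 16}
(P ∩ R) ∩ Q = {3, 6, 9, 14, 15, 16}
R ∖ P = {1, 2, 4, 8, 11, 12, 13}
(R ∖ P) ∖ R = {}
((R ∖ P) ∖ R) ∩ R = {}
((P ∩ R) ∩ Q) ∖ (((R ∖ P) ∖ R) ∩ R) = {3, 6, 9, 14, 15, 16}
Q ∩ P = {3, 6, 9, 10, 14, 15, 16, 17}
Rᶜ = {10, 17}
Rᶜ ∖ P = {}
(Rᶜ ∖ P)ᶜ = {1, 2, 3, 4, 5, 6, 7, 8, 9, 10, 11, 12, 13, 14, 15, 16, 17}
(Q ∩ P) ∖ (Rᶜ ∖ P)ᶜ = {}
3 ∈ ((P ∩ R) ∩ Q) ∖ (((R ∖ P) ∖ R) ∩ R) but 3 ∉ (Q ∩ P) ∖ (Rᶜ ∖ P)ᶜ, so the inclusion fails.

No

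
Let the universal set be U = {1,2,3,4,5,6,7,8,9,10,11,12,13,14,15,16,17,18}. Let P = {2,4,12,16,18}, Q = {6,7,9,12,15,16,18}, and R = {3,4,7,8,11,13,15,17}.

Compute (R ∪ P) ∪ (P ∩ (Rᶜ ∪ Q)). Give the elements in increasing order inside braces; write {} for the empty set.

R ∪ P = {2,3,4,7,8,11,12,13,15,16,17,18}
Rᶜ = {1,2,5,6,9,10,12,14,16,18}
Rᶜ ∪ Q = {1,2,5,6,7,9,10,12,14,15,16,18}
P ∩ (Rᶜ ∪ Q) = {2,12,16,18}
(R ∪ P) ∪ (P ∩ (Rᶜ ∪ Q)) = {2,3,4,7,8,11,12,13,15,16,17,18}

{2,3,4,7,8,11,12,13,15,16,17,18}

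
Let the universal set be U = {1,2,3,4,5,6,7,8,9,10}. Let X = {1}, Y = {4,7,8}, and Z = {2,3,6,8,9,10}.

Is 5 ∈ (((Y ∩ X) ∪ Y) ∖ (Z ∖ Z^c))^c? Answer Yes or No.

5 ∉ Y and 5 ∉ X, so 5 ∉ Y ∩ X
5 ∉ (Y ∩ X) and 5 ∉ Y, so 5 ∉ (Y ∩ X) ∪ Y
5 ∉ Z, so 5 ∈ Z^c
5 ∉ Z and 5 ∈ Z^c, so 5 ∉ Z ∖ Z^c
5 ∉ ((Y ∩ X) ∪ Y) and 5 ∉ (Z ∖ Z^c), so 5 ∉ ((Y ∩ X) ∪ Y) ∖ (Z ∖ Z^c)
5 ∈ (((Y ∩ X) ∪ Y) ∖ (Z ∖ Z^c))^c since 5 ∉ (((Y ∩ X) ∪ Y) ∖ (Z ∖ Z^c))

Yes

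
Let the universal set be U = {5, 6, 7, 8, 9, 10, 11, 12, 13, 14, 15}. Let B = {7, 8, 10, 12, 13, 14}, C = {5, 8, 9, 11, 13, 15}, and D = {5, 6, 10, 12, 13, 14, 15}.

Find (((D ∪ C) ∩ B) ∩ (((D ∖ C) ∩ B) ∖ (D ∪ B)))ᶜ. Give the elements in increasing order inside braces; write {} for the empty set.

{5, 6, 7, 8, 9, 10, 11, 12, 13, 14, 15}

D ∪ C = {5, 6, 8, 9, 10, 11, 12, 13, 14, 15}
(D ∪ C) ∩ B = {8, 10, 12, 13, 14}
D ∖ C = {6, 10, 12, 14}
(D ∖ C) ∩ B = {10, 12, 14}
D ∪ B = {5, 6, 7, 8, 10, 12, 13, 14, 15}
((D ∖ C) ∩ B) ∖ (D ∪ B) = {}
((D ∪ C) ∩ B) ∩ (((D ∖ C) ∩ B) ∖ (D ∪ B)) = {}
(((D ∪ C) ∩ B) ∩ (((D ∖ C) ∩ B) ∖ (D ∪ B)))ᶜ = {5, 6, 7, 8, 9, 10, 11, 12, 13, 14, 15}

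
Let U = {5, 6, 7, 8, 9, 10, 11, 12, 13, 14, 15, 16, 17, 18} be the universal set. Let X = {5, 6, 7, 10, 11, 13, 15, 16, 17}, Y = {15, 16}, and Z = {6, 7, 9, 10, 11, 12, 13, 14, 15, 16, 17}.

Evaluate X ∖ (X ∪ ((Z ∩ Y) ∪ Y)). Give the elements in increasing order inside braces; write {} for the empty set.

Z ∩ Y = {15, 16}
(Z ∩ Y) ∪ Y = {15, 16}
X ∪ ((Z ∩ Y) ∪ Y) = {5, 6, 7, 10, 11, 13, 15, 16, 17}
X ∖ (X ∪ ((Z ∩ Y) ∪ Y)) = {}

{}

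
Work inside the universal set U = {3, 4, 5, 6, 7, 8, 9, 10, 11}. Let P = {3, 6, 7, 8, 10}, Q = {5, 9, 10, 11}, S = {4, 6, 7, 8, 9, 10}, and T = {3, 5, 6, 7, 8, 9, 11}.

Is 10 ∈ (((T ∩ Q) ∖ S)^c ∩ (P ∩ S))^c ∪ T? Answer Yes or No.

10 ∉ T and 10 ∈ Q, so 10 ∉ T ∩ Q
10 ∉ (T ∩ Q) and 10 ∈ S, so 10 ∉ (T ∩ Q) ∖ S
10 ∈ ((T ∩ Q) ∖ S)^c since 10 ∉ ((T ∩ Q) ∖ S)
10 ∈ P and 10 ∈ S, so 10 ∈ P ∩ S
10 ∈ ((T ∩ Q) ∖ S)^c and 10 ∈ (P ∩ S), so 10 ∈ ((T ∩ Q) ∖ S)^c ∩ (P ∩ S)
10 ∉ (((T ∩ Q) ∖ S)^c ∩ (P ∩ S))^c since 10 ∈ (((T ∩ Q) ∖ S)^c ∩ (P ∩ S))
10 ∉ (((T ∩ Q) ∖ S)^c ∩ (P ∩ S))^c and 10 ∉ T, so 10 ∉ (((T ∩ Q) ∖ S)^c ∩ (P ∩ S))^c ∪ T

No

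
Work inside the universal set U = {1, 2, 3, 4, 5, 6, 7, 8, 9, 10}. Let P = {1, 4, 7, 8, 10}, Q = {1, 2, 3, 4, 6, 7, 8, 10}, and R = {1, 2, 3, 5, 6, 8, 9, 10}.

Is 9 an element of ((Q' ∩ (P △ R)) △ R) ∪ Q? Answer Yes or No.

No

9 ∉ Q, so 9 ∈ Q'
9 ∉ P and 9 ∈ R, so 9 ∈ P △ R
9 ∈ Q' and 9 ∈ (P △ R), so 9 ∈ Q' ∩ (P △ R)
9 ∈ (Q' ∩ (P △ R)) and 9 ∈ R, so 9 ∉ (Q' ∩ (P △ R)) △ R
9 ∉ ((Q' ∩ (P △ R)) △ R) and 9 ∉ Q, so 9 ∉ ((Q' ∩ (P △ R)) △ R) ∪ Q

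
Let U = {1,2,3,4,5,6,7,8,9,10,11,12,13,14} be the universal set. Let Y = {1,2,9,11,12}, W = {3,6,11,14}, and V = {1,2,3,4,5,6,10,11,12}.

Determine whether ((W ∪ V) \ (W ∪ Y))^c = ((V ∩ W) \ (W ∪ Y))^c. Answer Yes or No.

W ∪ V = {1,2,3,4,5,6,10,11,12,14}
W ∪ Y = {1,2,3,6,9,11,12,14}
(W ∪ V) \ (W ∪ Y) = {4,5,10}
((W ∪ V) \ (W ∪ Y))^c = {1,2,3,6,7,8,9,11,12,13,14}
V ∩ W = {3,6,11}
(V ∩ W) \ (W ∪ Y) = {}
((V ∩ W) \ (W ∪ Y))^c = {1,2,3,4,5,6,7,8,9,10,11,12,13,14}
4 ∈ ((V ∩ W) \ (W ∪ Y))^c but 4 ∉ ((W ∪ V) \ (W ∪ Y))^c, so they differ.

No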